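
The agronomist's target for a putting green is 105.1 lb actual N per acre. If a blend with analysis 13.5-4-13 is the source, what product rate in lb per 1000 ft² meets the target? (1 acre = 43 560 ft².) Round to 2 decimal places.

17.87 lb of product per thousand sq ft

Product per acre = 105.1 / 13.5% = 778.519 lb.
Convert to per 1000 ft²: 778.519 × 0.0229568 = 17.8723 lb.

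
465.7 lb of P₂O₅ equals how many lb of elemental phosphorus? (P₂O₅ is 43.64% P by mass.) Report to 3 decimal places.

203.231 lb P

P = 465.7 × 0.4364 = 203.23148 lb.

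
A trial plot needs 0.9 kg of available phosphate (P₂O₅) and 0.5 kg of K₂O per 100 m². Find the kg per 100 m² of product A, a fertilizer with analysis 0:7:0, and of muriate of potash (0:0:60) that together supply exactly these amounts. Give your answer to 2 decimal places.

12.86 kg product A, 0.83 kg muriate of potash

Per-100 m² balance (a = product A, b = muriate of potash):
P₂O₅: 0.07·a + 0·b = 0.9
K₂O: 0·a + 0.6·b = 0.5
Solving simultaneously: a = 12.8571, b = 0.833333.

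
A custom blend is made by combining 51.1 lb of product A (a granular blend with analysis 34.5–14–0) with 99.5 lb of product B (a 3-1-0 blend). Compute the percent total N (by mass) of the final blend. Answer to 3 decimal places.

13.688% N

Total mass = 51.1 + 99.5 = 150.6 lb.
N mass = 34.5%×51.1 + 3%×99.5 = 20.6145 lb.
% N = 20.6145 / 150.6 = 13.6882%.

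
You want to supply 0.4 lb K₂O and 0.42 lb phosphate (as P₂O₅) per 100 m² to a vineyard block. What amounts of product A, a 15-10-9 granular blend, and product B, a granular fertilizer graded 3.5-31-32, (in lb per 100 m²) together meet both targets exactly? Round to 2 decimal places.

Per-100 m² balance (a = product A, b = product B):
K₂O: 0.09·a + 0.32·b = 0.4
P₂O₅: 0.1·a + 0.31·b = 0.42
From row1: a = (0.4 − 0.32·b) / 0.09.
Into row2: 0.1·(0.4 − 0.32·b)/0.09 + 0.31·b = 0.42 → b = 0.536585, a = 2.53659.

2.54 lb product A, 0.54 lb product B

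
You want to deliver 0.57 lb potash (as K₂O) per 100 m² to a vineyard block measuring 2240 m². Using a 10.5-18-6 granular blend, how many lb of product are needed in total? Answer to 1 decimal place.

212.8 lb

Product per 100 m² = 0.57 / 6% = 9.5 lb.
Total product = 9.5 × 2240 / 100 = 212.8 lb.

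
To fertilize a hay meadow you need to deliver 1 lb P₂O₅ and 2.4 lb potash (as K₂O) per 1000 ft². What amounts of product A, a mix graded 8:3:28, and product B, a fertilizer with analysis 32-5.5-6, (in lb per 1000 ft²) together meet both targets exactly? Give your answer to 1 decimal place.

Let a = lb of product A, b = lb of product B (per 1000 ft²).
P₂O₅: 0.03·a + 0.055·b = 1
K₂O: 0.28·a + 0.06·b = 2.4
Eliminate b: (row1) − 0.055/0.06·(row2) → -0.226667·a = -1.2, so a = 5.29412.
Then b = (2.4 − 0.28·5.29412) / 0.06 = 15.2941.

5.3 lb product A, 15.3 lb product B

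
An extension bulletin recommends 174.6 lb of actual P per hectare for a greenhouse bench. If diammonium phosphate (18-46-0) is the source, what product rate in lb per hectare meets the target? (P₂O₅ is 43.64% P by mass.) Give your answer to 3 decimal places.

As P₂O₅: 174.6 / 0.4364 = 400.092 lb per hectare.
Product per hectare = 400.092 / 46% = 869.76448 lb.

869.764 lb of product per hectare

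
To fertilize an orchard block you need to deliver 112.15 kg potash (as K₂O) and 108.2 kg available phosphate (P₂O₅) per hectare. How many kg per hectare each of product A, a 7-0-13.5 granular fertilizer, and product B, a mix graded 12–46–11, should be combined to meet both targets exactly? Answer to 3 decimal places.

639.082 kg product A, 235.217 kg product B

With a, b = kg per hectare of product A and product B:
K₂O: 0.135·a + 0.11·b = 112.15
P₂O₅: 0·a + 0.46·b = 108.2
Solving simultaneously: a = 639.0821, b = 235.2174.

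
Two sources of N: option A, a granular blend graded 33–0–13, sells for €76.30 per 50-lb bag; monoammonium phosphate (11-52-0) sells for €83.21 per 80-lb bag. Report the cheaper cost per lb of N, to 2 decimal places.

€4.62 per lb N (option A)

option A: N per bag = 50 × 33% = 16.5 lb; cost = 76.30 / 16.5 = €4.6242/lb N.
monoammonium phosphate: N per bag = 80 × 11% = 8.8 lb; cost = 83.21 / 8.8 = €9.4557/lb N.
option A is cheaper.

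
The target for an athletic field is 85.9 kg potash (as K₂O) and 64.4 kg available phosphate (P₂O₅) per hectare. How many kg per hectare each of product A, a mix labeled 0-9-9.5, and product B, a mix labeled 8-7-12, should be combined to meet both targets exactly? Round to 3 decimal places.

With a, b = kg per hectare of product A and product B:
K₂O: 0.095·a + 0.12·b = 85.9
P₂O₅: 0.09·a + 0.07·b = 64.4
From row1: a = (85.9 − 0.12·b) / 0.095.
Into row2: 0.09·(85.9 − 0.12·b)/0.095 + 0.07·b = 64.4 → b = 388.6747, a = 413.25301.

413.253 kg product A, 388.675 kg product B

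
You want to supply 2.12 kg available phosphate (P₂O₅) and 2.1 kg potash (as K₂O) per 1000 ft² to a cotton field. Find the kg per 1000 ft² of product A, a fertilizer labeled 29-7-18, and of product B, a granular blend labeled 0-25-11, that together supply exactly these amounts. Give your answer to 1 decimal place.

Per-1000 ft² balance (a = product A, b = product B):
P₂O₅: 0.07·a + 0.25·b = 2.12
K₂O: 0.18·a + 0.11·b = 2.1
Eliminate a: (row1) − 0.07/0.18·(row2) → 0.207222·b = 1.30333, so b = 6.28954.
Back-substitute: a = (2.12 − 0.25·6.28954) / 0.07 = 7.82306.

7.8 kg product A, 6.3 kg product B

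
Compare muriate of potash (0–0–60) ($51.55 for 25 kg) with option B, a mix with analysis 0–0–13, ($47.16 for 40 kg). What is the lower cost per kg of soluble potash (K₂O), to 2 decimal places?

$3.44 per kg K₂O (muriate of potash)

muriate of potash: K₂O per bag = 25 × 60% = 15 kg; cost = 51.55 / 15 = $3.4367/kg K₂O.
option B: K₂O per bag = 40 × 13% = 5.2 kg; cost = 47.16 / 5.2 = $9.0692/kg K₂O.
muriate of potash is cheaper.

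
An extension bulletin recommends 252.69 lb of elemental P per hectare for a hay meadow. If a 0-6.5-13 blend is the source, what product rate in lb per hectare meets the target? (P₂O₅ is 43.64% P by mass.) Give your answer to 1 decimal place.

As P₂O₅: 252.69 / 0.4364 = 579.033 lb per hectare.
Product per hectare = 579.033 / 6.5% = 8908.19996 lb.

8908.2 lb of product per hectare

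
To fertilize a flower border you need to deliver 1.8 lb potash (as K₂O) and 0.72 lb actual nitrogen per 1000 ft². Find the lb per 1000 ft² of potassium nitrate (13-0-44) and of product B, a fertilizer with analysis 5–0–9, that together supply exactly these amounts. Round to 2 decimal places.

Let a = lb of potassium nitrate, b = lb of product B (per 1000 ft²).
K₂O: 0.44·a + 0.09·b = 1.8
N: 0.13·a + 0.05·b = 0.72
From row1: a = (1.8 − 0.09·b) / 0.44.
Into row2: 0.13·(1.8 − 0.09·b)/0.44 + 0.05·b = 0.72 → b = 8.03883, a = 2.4466.

2.45 lb potassium nitrate, 8.04 lb product B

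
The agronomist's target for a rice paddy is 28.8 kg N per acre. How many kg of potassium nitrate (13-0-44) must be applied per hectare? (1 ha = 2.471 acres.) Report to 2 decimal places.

547.42 kg of product per hectare

Product per acre = 28.8 / 13% = 221.538 kg.
Convert to per hectare: 221.538 × 2.471 = 547.422 kg.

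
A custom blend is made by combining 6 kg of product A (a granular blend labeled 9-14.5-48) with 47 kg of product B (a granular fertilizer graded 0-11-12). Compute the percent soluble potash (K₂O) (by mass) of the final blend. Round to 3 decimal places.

Total mass = 6 + 47 = 53 kg.
K₂O mass = 48%×6 + 12%×47 = 8.52 kg.
% K₂O = 8.52 / 53 = 16.07547%.

16.075% K₂O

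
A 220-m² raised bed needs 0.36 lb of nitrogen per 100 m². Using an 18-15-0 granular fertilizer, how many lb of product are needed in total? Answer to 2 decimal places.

Product per 100 m² = 0.36 / 18% = 2 lb.
Total product = 2 × 220 / 100 = 4.4 lb.

4.40 lb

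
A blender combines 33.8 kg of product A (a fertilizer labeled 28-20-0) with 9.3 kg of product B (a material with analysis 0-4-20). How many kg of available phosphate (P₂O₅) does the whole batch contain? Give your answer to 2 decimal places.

7.13 kg P₂O₅

P₂O₅ mass = 20%×33.8 + 4%×9.3 = 7.132 kg.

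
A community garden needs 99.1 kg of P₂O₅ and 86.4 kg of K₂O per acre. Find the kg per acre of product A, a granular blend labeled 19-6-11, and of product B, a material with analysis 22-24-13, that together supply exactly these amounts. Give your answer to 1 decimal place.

422.2 kg product A, 307.4 kg product B

Let a = kg of product A, b = kg of product B (per acre).
P₂O₅: 0.06·a + 0.24·b = 99.1
K₂O: 0.11·a + 0.13·b = 86.4
From row1: a = (99.1 − 0.24·b) / 0.06.
Into row2: 0.11·(99.1 − 0.24·b)/0.06 + 0.13·b = 86.4 → b = 307.366, a = 422.204.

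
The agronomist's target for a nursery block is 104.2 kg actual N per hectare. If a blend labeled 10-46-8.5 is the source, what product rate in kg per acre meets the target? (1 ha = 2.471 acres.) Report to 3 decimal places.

Product per hectare = 104.2 / 10% = 1042 kg.
Convert to per acre: 1042 × 0.404694 = 421.6916 kg.

421.692 kg of product per acre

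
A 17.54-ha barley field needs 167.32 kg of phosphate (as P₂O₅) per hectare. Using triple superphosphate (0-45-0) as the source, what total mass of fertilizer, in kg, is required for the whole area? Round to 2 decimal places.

6521.76 kg

Product per hectare = 167.32 / 45% = 371.822 kg.
Total product = 371.822 × 17.54 = 6521.762 kg.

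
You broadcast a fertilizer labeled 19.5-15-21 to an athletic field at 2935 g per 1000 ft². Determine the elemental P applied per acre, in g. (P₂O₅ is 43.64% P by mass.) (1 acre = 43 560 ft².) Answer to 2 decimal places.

8368.97 g P per acre

P₂O₅ per 1000 ft² = 2935 × 15% = 440.25 g.
Elemental P = 440.25 × 0.4364 = 192.125 g per 1000 ft².
Convert to per acre: 192.125 × 43.56 = 8368.969 g.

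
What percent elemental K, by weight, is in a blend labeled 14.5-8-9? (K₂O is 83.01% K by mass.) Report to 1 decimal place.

%K = 9 × 0.8301 = 7.4709%.

7.5% K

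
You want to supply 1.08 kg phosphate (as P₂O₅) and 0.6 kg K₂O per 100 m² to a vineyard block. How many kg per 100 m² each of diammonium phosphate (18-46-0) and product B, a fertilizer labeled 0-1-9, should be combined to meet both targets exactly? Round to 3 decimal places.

Let a = kg of diammonium phosphate, b = kg of product B (per 100 m²).
P₂O₅: 0.46·a + 0.01·b = 1.08
K₂O: 0·a + 0.09·b = 0.6
Solving simultaneously: a = 2.2029, b = 6.66667.

2.203 kg diammonium phosphate, 6.667 kg product B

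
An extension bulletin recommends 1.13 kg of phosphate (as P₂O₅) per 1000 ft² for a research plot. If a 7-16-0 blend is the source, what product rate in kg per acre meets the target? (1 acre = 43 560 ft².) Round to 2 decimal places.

Product per 1000 ft² = 1.13 / 16% = 7.0625 kg.
Convert to per acre: 7.0625 × 43.56 = 307.642 kg.

307.64 kg of product per acre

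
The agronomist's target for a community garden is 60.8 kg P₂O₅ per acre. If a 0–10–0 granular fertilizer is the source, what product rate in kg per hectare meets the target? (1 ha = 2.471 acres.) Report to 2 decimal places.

Product per acre = 60.8 / 10% = 608 kg.
Convert to per hectare: 608 × 2.471 = 1502.368 kg.

1502.37 kg of product per hectare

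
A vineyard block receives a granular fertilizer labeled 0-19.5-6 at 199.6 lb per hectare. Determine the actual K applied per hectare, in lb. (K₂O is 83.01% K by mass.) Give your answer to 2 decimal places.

9.94 lb K per hectare

K₂O per hectare = 199.6 × 6% = 11.976 lb.
Elemental K = 11.976 × 0.8301 = 9.94128 lb per hectare.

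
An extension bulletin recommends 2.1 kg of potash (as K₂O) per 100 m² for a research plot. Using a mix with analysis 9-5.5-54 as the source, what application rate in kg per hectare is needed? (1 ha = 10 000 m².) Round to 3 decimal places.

388.889 kg of product per hectare

Product per 100 m² = 2.1 / 54% = 3.88889 kg.
Convert to per hectare: 3.88889 × 100 = 388.8889 kg.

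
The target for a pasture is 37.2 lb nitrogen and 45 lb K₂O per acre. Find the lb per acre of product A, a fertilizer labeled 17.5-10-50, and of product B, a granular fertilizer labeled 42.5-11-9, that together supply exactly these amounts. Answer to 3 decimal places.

Per-acre balance (a = product A, b = product B):
N: 0.175·a + 0.425·b = 37.2
K₂O: 0.5·a + 0.09·b = 45
Eliminate b: (row1) − 0.425/0.09·(row2) → -2.18611·a = -175.3, so a = 80.1881.
Then b = (45 − 0.5·80.1881) / 0.09 = 54.5108.

80.188 lb product A, 54.511 lb product B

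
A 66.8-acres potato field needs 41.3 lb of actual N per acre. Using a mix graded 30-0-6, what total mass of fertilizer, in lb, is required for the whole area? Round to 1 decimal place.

9196.1 lb

Product per acre = 41.3 / 30% = 137.667 lb.
Total product = 137.667 × 66.8 = 9196.13 lb.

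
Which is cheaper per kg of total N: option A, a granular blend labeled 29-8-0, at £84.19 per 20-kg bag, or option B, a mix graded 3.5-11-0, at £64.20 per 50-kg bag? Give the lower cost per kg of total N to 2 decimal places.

£14.52 per kg N (option A)

option A: N per bag = 20 × 29% = 5.8 kg; cost = 84.19 / 5.8 = £14.5155/kg N.
option B: N per bag = 50 × 3.5% = 1.75 kg; cost = 64.20 / 1.75 = £36.6857/kg N.
option A is cheaper.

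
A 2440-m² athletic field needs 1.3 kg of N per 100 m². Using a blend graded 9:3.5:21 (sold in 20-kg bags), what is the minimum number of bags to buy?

18 bags

Product per 100 m² = 1.3 / 9% = 14.4444 kg.
Total product = 14.4444 × 2440 / 100 = 352.444 kg.
Bags = ⌈352.444 / 20⌉ = 18.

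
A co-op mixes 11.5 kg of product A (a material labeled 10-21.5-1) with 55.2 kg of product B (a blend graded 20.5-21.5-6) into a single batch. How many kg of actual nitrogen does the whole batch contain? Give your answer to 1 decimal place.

N mass = 10%×11.5 + 20.5%×55.2 = 12.466 kg.

12.5 kg N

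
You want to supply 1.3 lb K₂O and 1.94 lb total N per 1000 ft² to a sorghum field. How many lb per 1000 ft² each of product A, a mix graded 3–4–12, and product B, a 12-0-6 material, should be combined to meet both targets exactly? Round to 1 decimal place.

With a, b = lb per 1000 ft² of product A and product B:
K₂O: 0.12·a + 0.06·b = 1.3
N: 0.03·a + 0.12·b = 1.94
Eliminate b: (row1) − 0.06/0.12·(row2) → 0.105·a = 0.33, so a = 3.14286.
Then b = (1.94 − 0.03·3.14286) / 0.12 = 15.381.

3.1 lb product A, 15.4 lb product B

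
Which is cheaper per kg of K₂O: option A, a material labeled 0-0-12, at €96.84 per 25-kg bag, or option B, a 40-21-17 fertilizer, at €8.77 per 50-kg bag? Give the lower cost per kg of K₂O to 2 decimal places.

option A: K₂O per bag = 25 × 12% = 3 kg; cost = 96.84 / 3 = €32.2800/kg K₂O.
option B: K₂O per bag = 50 × 17% = 8.5 kg; cost = 8.77 / 8.5 = €1.0318/kg K₂O.
option B is cheaper.

€1.03 per kg K₂O (option B)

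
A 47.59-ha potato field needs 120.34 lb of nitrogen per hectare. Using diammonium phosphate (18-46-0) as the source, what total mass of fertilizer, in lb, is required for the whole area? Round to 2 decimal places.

31816.56 lb

Product per hectare = 120.34 / 18% = 668.556 lb.
Total product = 668.556 × 47.59 = 31816.559 lb.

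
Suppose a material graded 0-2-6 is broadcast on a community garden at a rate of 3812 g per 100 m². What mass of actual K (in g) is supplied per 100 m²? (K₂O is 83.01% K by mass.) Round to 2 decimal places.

K₂O per 100 m² = 3812 × 6% = 228.72 g.
Elemental K = 228.72 × 0.8301 = 189.8605 g per 100 m².

189.86 g K per hundred sq m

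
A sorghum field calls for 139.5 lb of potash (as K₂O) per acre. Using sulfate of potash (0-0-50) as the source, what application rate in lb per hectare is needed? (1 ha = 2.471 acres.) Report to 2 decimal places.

689.41 lb of product per hectare

Product per acre = 139.5 / 50% = 279 lb.
Convert to per hectare: 279 × 2.471 = 689.409 lb.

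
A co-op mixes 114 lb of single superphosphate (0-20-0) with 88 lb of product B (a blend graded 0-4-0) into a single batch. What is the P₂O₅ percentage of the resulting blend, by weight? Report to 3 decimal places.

13.030% P₂O₅

Total mass = 114 + 88 = 202 lb.
P₂O₅ mass = 20%×114 + 4%×88 = 26.32 lb.
% P₂O₅ = 26.32 / 202 = 13.0297%.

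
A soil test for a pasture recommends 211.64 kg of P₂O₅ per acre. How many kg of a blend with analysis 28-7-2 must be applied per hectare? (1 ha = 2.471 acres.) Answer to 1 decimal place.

7470.9 kg of product per hectare

Product per acre = 211.64 / 7% = 3023.43 kg.
Convert to per hectare: 3023.43 × 2.471 = 7470.89 kg.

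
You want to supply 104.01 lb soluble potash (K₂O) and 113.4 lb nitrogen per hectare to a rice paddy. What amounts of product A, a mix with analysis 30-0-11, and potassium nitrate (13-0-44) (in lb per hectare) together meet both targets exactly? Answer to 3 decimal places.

Per-hectare balance (a = product A, b = potassium nitrate):
K₂O: 0.11·a + 0.44·b = 104.01
N: 0.3·a + 0.13·b = 113.4
From row1: a = (104.01 − 0.44·b) / 0.11.
Into row2: 0.3·(104.01 − 0.44·b)/0.11 + 0.13·b = 113.4 → b = 159.1249, a = 309.0459.

309.046 lb product A, 159.125 lb potassium nitrate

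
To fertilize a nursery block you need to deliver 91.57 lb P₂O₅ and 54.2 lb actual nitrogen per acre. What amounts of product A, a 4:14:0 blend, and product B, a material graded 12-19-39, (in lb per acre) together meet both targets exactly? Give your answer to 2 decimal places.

Let a = lb of product A, b = lb of product B (per acre).
P₂O₅: 0.14·a + 0.19·b = 91.57
N: 0.04·a + 0.12·b = 54.2
From row1: a = (91.57 − 0.19·b) / 0.14.
Into row2: 0.04·(91.57 − 0.19·b)/0.14 + 0.12·b = 54.2 → b = 426.652, a = 75.0435.

75.04 lb product A, 426.65 lb product B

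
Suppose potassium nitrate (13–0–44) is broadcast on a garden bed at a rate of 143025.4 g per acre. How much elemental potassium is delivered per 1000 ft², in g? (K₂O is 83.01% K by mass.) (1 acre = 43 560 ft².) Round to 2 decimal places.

K₂O per acre = 143025.4 × 44% = 62931.2 g.
Elemental K = 62931.2 × 0.8301 = 52239.2 g per acre.
Convert to per 1000 ft²: 52239.2 × 0.0229568 = 1199.246 g.

1199.25 g K per thousand sq ft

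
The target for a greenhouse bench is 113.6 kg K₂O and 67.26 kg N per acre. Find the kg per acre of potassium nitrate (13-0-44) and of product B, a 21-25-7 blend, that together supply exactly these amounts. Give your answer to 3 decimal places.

Let a = kg of potassium nitrate, b = kg of product B (per acre).
K₂O: 0.44·a + 0.07·b = 113.6
N: 0.13·a + 0.21·b = 67.26
Solving simultaneously: a = 229.8655, b = 177.987995.

229.866 kg potassium nitrate, 177.988 kg product B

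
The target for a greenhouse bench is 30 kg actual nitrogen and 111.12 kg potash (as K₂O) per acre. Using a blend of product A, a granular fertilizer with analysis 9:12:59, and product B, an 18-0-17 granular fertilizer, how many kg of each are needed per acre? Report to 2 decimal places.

Let a = kg of product A, b = kg of product B (per acre).
N: 0.09·a + 0.18·b = 30
K₂O: 0.59·a + 0.17·b = 111.12
Eliminate b: (row1) − 0.18/0.17·(row2) → -0.534706·a = -87.6565, so a = 163.934.
Then b = (111.12 − 0.59·163.934) / 0.17 = 84.6997.

163.93 kg product A, 84.70 kg product B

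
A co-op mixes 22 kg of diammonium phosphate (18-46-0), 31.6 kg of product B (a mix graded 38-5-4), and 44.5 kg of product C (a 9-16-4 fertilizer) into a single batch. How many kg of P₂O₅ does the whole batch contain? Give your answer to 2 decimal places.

18.82 kg P₂O₅

P₂O₅ mass = 46%×22 + 5%×31.6 + 16%×44.5 = 18.82 kg.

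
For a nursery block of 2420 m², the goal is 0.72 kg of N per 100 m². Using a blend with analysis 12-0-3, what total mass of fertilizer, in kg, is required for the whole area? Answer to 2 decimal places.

145.20 kg

Product per 100 m² = 0.72 / 12% = 6 kg.
Total product = 6 × 2420 / 100 = 145.2 kg.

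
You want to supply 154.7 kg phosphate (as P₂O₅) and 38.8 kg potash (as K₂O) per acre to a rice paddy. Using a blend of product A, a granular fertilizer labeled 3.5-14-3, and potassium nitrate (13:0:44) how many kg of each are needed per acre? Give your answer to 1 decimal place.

1105.0 kg product A, 12.8 kg potassium nitrate

Per-acre balance (a = product A, b = potassium nitrate):
P₂O₅: 0.14·a + 0·b = 154.7
K₂O: 0.03·a + 0.44·b = 38.8
From row1: a = (154.7 − 0·b) / 0.14.
Into row2: 0.03·(154.7 − 0·b)/0.14 + 0.44·b = 38.8 → b = 12.8409, a = 1105.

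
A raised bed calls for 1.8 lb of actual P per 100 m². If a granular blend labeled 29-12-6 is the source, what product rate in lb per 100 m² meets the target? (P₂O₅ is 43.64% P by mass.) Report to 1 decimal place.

34.4 lb of product per hundred sq m

As P₂O₅: 1.8 / 0.4364 = 4.12466 lb per 100 m².
Product per 100 m² = 4.12466 / 12% = 34.3721 lb.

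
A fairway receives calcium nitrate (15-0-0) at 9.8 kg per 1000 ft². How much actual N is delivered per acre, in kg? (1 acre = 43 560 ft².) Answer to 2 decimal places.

64.03 kg N per acre

nitrogen per 1000 ft² = 9.8 × 15% = 1.47 kg.
Convert to per acre: 1.47 × 43.56 = 64.0332 kg.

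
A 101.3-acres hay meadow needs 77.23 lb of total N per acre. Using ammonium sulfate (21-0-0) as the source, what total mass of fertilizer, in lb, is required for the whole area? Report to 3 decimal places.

37254.281 lb

Product per acre = 77.23 / 21% = 367.762 lb.
Total product = 367.762 × 101.3 = 37254.28095 lb.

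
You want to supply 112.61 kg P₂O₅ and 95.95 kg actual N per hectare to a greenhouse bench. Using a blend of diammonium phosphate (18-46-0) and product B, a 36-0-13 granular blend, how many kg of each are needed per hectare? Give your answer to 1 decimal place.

Per-hectare balance (a = diammonium phosphate, b = product B):
P₂O₅: 0.46·a + 0·b = 112.61
N: 0.18·a + 0.36·b = 95.95
Eliminate a: (row1) − 0.46/0.18·(row2) → -0.92·b = -132.596, so b = 144.126.
Back-substitute: a = (112.61 − 0·144.126) / 0.46 = 244.804.

244.8 kg diammonium phosphate, 144.1 kg product B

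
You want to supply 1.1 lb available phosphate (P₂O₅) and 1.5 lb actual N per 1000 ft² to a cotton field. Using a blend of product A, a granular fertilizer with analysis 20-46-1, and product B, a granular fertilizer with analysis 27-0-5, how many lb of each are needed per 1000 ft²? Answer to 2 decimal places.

2.39 lb product A, 3.78 lb product B

With a, b = lb per 1000 ft² of product A and product B:
P₂O₅: 0.46·a + 0·b = 1.1
N: 0.2·a + 0.27·b = 1.5
From row1: a = (1.1 − 0·b) / 0.46.
Into row2: 0.2·(1.1 − 0·b)/0.46 + 0.27·b = 1.5 → b = 3.78422, a = 2.3913.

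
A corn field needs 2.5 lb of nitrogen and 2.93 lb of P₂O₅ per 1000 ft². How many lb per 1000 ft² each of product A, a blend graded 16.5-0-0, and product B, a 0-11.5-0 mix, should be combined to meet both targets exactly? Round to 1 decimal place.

Per-1000 ft² balance (a = product A, b = product B):
N: 0.165·a + 0·b = 2.5
P₂O₅: 0·a + 0.115·b = 2.93
Solving simultaneously: a = 15.1515, b = 25.4783.

15.2 lb product A, 25.5 lb product B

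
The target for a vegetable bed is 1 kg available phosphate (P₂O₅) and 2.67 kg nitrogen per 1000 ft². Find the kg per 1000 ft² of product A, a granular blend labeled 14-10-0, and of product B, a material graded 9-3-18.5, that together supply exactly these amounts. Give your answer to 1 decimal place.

With a, b = kg per 1000 ft² of product A and product B:
P₂O₅: 0.1·a + 0.03·b = 1
N: 0.14·a + 0.09·b = 2.67
From row1: a = (1 − 0.03·b) / 0.1.
Into row2: 0.14·(1 − 0.03·b)/0.1 + 0.09·b = 2.67 → b = 26.4583, a = 2.0625.

2.1 kg product A, 26.5 kg product B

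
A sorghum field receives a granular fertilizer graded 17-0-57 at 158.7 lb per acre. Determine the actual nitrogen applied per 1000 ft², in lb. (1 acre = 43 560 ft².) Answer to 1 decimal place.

nitrogen per acre = 158.7 × 17% = 26.979 lb.
Convert to per 1000 ft²: 26.979 × 0.0229568 = 0.619353 lb.

0.6 lb N per thousand sq ft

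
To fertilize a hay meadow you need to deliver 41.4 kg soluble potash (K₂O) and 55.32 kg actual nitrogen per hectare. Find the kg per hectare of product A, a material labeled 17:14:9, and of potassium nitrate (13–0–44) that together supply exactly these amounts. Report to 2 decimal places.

With a, b = kg per hectare of product A and potassium nitrate:
K₂O: 0.09·a + 0.44·b = 41.4
N: 0.17·a + 0.13·b = 55.32
Solving simultaneously: a = 300.456, b = 32.6339.

300.46 kg product A, 32.63 kg potassium nitrate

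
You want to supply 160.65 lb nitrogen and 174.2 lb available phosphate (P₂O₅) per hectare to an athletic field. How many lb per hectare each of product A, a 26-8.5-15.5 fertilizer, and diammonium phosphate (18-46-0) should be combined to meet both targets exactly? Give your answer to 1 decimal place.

Per-hectare balance (a = product A, b = diammonium phosphate):
N: 0.26·a + 0.18·b = 160.65
P₂O₅: 0.085·a + 0.46·b = 174.2
From row1: a = (160.65 − 0.18·b) / 0.26.
Into row2: 0.085·(160.65 − 0.18·b)/0.26 + 0.46·b = 174.2 → b = 303.325, a = 407.891.

407.9 lb product A, 303.3 lb diammonium phosphate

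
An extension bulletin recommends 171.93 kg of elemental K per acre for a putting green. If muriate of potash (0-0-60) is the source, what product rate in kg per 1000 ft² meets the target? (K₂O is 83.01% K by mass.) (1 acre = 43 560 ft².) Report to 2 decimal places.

7.92 kg of product per thousand sq ft

As K₂O: 171.93 / 0.8301 = 207.12 kg per acre.
Product per acre = 207.12 / 60% = 345.199 kg.
Convert to per 1000 ft²: 345.199 × 0.0229568 = 7.92469 kg.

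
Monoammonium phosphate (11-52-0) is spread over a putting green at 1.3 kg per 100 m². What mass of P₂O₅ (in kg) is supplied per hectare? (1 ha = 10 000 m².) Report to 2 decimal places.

67.60 kg P₂O₅ per hectare

P₂O₅ per 100 m² = 1.3 × 52% = 0.676 kg.
Convert to per hectare: 0.676 × 100 = 67.6 kg.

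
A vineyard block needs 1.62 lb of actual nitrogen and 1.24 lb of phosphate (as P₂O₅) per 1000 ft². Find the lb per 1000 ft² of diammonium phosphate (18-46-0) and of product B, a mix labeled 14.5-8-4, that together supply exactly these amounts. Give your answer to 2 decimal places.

0.96 lb diammonium phosphate, 9.98 lb product B

Per-1000 ft² balance (a = diammonium phosphate, b = product B):
N: 0.18·a + 0.145·b = 1.62
P₂O₅: 0.46·a + 0.08·b = 1.24
Eliminate b: (row1) − 0.145/0.08·(row2) → -0.65375·a = -0.6275, so a = 0.959847.
Then b = (1.24 − 0.46·0.959847) / 0.08 = 9.98088.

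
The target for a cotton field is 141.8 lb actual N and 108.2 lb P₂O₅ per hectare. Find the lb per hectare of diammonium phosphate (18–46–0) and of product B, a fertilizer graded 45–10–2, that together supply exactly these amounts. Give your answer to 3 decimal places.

With a, b = lb per hectare of diammonium phosphate and product B:
N: 0.18·a + 0.45·b = 141.8
P₂O₅: 0.46·a + 0.1·b = 108.2
Eliminate a: (row1) − 0.18/0.46·(row2) → 0.41087·b = 99.4609, so b = 242.0741.
Back-substitute: a = (141.8 − 0.45·242.0741) / 0.18 = 182.5926.

182.593 lb diammonium phosphate, 242.074 lb product B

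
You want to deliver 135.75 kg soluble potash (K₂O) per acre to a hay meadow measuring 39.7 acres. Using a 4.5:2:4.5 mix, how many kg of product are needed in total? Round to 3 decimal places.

119761.667 kg

Product per acre = 135.75 / 4.5% = 3016.67 kg.
Total product = 3016.67 × 39.7 = 119761.6667 kg.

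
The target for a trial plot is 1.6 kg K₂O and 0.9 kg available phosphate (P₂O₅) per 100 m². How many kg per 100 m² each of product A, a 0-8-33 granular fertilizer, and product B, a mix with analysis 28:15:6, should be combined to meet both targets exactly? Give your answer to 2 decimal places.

4.16 kg product A, 3.78 kg product B

With a, b = kg per 100 m² of product A and product B:
K₂O: 0.33·a + 0.06·b = 1.6
P₂O₅: 0.08·a + 0.15·b = 0.9
Eliminate b: (row1) − 0.06/0.15·(row2) → 0.298·a = 1.24, so a = 4.16107.
Then b = (0.9 − 0.08·4.16107) / 0.15 = 3.78076.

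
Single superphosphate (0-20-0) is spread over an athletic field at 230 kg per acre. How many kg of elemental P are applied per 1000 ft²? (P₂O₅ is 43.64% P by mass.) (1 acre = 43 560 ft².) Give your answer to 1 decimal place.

0.5 kg P per thousand sq ft

P₂O₅ per acre = 230 × 20% = 46 kg.
Elemental P = 46 × 0.4364 = 20.0744 kg per acre.
Convert to per 1000 ft²: 20.0744 × 0.0229568 = 0.460845 kg.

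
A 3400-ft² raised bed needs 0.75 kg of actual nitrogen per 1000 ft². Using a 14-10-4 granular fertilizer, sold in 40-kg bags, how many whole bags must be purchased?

Product per 1000 ft² = 0.75 / 14% = 5.35714 kg.
Total product = 5.35714 × 3400 / 1000 = 18.2143 kg.
Bags = ⌈18.2143 / 40⌉ = 1.

1 bags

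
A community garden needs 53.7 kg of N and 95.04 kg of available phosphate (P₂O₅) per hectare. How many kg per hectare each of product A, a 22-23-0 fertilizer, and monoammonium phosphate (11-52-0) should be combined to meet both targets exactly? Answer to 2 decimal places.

With a, b = kg per hectare of product A and monoammonium phosphate:
N: 0.22·a + 0.11·b = 53.7
P₂O₅: 0.23·a + 0.52·b = 95.04
Eliminate a: (row1) − 0.22/0.23·(row2) → -0.387391·b = -37.2078, so b = 96.0471.
Back-substitute: a = (53.7 − 0.11·96.0471) / 0.22 = 196.067.

196.07 kg product A, 96.05 kg monoammonium phosphate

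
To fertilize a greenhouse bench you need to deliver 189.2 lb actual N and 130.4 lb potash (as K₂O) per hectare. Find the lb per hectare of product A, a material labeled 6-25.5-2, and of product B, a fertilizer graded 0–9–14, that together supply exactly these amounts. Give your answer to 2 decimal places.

3153.33 lb product A, 480.95 lb product B

Let a = lb of product A, b = lb of product B (per hectare).
N: 0.06·a + 0·b = 189.2
K₂O: 0.02·a + 0.14·b = 130.4
Solving simultaneously: a = 3153.333, b = 480.952.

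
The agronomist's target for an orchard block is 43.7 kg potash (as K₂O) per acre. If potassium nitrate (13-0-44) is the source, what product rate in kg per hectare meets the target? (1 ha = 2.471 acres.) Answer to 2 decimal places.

Product per acre = 43.7 / 44% = 99.3182 kg.
Convert to per hectare: 99.3182 × 2.471 = 245.415 kg.

245.42 kg of product per hectare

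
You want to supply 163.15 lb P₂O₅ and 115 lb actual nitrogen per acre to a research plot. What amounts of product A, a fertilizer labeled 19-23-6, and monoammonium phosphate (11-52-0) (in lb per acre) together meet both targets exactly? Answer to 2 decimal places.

569.44 lb product A, 61.88 lb monoammonium phosphate

Per-acre balance (a = product A, b = monoammonium phosphate):
P₂O₅: 0.23·a + 0.52·b = 163.15
N: 0.19·a + 0.11·b = 115
Eliminate a: (row1) − 0.23/0.19·(row2) → 0.386842·b = 23.9395, so b = 61.8844.
Back-substitute: a = (163.15 − 0.52·61.8844) / 0.23 = 569.435.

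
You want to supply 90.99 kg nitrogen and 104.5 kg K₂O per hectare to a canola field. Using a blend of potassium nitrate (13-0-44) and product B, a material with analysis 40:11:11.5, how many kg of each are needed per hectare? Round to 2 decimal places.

Let a = kg of potassium nitrate, b = kg of product B (per hectare).
N: 0.13·a + 0.4·b = 90.99
K₂O: 0.44·a + 0.115·b = 104.5
Eliminate a: (row1) − 0.13/0.44·(row2) → 0.366023·b = 60.115, so b = 164.238.
Back-substitute: a = (90.99 − 0.4·164.238) / 0.13 = 194.574.

194.57 kg potassium nitrate, 164.24 kg product B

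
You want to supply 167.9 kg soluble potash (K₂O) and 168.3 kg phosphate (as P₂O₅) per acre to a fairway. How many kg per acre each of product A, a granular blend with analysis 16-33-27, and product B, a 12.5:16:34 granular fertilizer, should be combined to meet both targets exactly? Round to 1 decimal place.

440.0 kg product A, 144.4 kg product B

Let a = kg of product A, b = kg of product B (per acre).
K₂O: 0.27·a + 0.34·b = 167.9
P₂O₅: 0.33·a + 0.16·b = 168.3
Eliminate b: (row1) − 0.34/0.16·(row2) → -0.43125·a = -189.738, so a = 439.971.
Then b = (168.3 − 0.33·439.971) / 0.16 = 144.435.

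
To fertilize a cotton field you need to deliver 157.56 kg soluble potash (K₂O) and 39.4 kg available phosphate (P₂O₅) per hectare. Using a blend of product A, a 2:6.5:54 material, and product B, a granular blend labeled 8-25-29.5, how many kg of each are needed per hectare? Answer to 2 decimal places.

Let a = kg of product A, b = kg of product B (per hectare).
K₂O: 0.54·a + 0.295·b = 157.56
P₂O₅: 0.065·a + 0.25·b = 39.4
Eliminate a: (row1) − 0.54/0.065·(row2) → -1.78192·b = -169.763, so b = 95.2696.
Back-substitute: a = (157.56 − 0.295·95.2696) / 0.54 = 239.732.

239.73 kg product A, 95.27 kg product B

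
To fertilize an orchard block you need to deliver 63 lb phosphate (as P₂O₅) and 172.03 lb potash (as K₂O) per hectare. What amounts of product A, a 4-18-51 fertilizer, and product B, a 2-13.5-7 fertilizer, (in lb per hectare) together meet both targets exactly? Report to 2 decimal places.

334.47 lb product A, 20.70 lb product B

With a, b = lb per hectare of product A and product B:
P₂O₅: 0.18·a + 0.135·b = 63
K₂O: 0.51·a + 0.07·b = 172.03
Eliminate b: (row1) − 0.135/0.07·(row2) → -0.803571·a = -268.772, so a = 334.472.
Then b = (172.03 − 0.51·334.472) / 0.07 = 20.704.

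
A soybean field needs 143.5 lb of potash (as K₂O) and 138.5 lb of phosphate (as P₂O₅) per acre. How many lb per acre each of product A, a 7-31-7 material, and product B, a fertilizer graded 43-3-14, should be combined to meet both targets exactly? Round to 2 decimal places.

With a, b = lb per acre of product A and product B:
K₂O: 0.07·a + 0.14·b = 143.5
P₂O₅: 0.31·a + 0.03·b = 138.5
Solving simultaneously: a = 365.254, b = 842.373.

365.25 lb product A, 842.37 lb product B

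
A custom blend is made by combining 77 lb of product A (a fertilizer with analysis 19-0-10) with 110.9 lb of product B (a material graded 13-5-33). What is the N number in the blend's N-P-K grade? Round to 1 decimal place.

15.5% N

Total mass = 77 + 110.9 = 187.9 lb.
N mass = 19%×77 + 13%×110.9 = 29.047 lb.
% N = 29.047 / 187.9 = 15.4588%.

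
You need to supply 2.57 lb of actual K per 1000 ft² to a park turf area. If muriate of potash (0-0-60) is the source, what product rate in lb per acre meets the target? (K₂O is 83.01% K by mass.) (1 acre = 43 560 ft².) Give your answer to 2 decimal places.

As K₂O: 2.57 / 0.8301 = 3.09601 lb per 1000 ft².
Product per 1000 ft² = 3.09601 / 60% = 5.16002 lb.
Convert to per acre: 5.16002 × 43.56 = 224.771 lb.

224.77 lb of product per acre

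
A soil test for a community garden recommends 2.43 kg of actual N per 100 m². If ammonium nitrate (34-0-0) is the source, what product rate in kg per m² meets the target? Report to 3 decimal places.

Product per 100 m² = 2.43 / 34% = 7.14706 kg.
Convert to per m²: 7.14706 × 0.01 = 0.0714706 kg.

0.071 kg of product per sq m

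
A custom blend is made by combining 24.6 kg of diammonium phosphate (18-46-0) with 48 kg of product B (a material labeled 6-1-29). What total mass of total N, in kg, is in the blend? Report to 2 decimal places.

7.31 kg N

N mass = 18%×24.6 + 6%×48 = 7.308 kg.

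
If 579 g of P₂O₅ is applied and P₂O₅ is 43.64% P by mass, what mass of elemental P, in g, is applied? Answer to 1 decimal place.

P = 579 × 0.4364 = 252.676 g.

252.7 g P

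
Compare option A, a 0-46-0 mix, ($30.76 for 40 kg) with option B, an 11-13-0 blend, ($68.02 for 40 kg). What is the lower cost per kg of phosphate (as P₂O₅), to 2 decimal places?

option A: P₂O₅ per bag = 40 × 46% = 18.4 kg; cost = 30.76 / 18.4 = $1.6717/kg P₂O₅.
option B: P₂O₅ per bag = 40 × 13% = 5.2 kg; cost = 68.02 / 5.2 = $13.0808/kg P₂O₅.
option A is cheaper.

$1.67 per kg P₂O₅ (option A)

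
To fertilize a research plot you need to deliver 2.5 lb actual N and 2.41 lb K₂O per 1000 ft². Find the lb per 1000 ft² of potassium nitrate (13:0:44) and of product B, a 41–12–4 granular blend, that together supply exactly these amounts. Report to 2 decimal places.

5.07 lb potassium nitrate, 4.49 lb product B

With a, b = lb per 1000 ft² of potassium nitrate and product B:
N: 0.13·a + 0.41·b = 2.5
K₂O: 0.44·a + 0.04·b = 2.41
Eliminate a: (row1) − 0.13/0.44·(row2) → 0.398182·b = 1.78795, so b = 4.4903.
Back-substitute: a = (2.5 − 0.41·4.4903) / 0.13 = 5.06906.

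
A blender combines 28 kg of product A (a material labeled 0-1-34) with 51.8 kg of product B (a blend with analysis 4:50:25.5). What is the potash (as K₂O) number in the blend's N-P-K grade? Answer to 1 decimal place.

Total mass = 28 + 51.8 = 79.8 kg.
K₂O mass = 34%×28 + 25.5%×51.8 = 22.729 kg.
% K₂O = 22.729 / 79.8 = 28.4825%.

28.5% K₂O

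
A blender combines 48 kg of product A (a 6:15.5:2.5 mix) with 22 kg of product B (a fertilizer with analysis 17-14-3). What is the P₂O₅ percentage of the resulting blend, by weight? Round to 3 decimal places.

Total mass = 48 + 22 = 70 kg.
P₂O₅ mass = 15.5%×48 + 14%×22 = 10.52 kg.
% P₂O₅ = 10.52 / 70 = 15.0286%.

15.029% P₂O₅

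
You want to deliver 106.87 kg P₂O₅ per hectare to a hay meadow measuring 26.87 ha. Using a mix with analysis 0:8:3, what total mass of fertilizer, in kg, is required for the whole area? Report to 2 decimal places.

Product per hectare = 106.87 / 8% = 1335.88 kg.
Total product = 1335.88 × 26.87 = 35894.961 kg.

35894.96 kg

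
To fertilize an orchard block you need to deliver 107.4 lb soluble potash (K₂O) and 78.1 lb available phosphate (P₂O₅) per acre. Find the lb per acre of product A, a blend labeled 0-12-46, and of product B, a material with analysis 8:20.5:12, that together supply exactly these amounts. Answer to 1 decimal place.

158.3 lb product A, 288.3 lb product B

Let a = lb of product A, b = lb of product B (per acre).
K₂O: 0.46·a + 0.12·b = 107.4
P₂O₅: 0.12·a + 0.205·b = 78.1
Eliminate b: (row1) − 0.12/0.205·(row2) → 0.389756·a = 61.6829, so a = 158.26.
Then b = (78.1 − 0.12·158.26) / 0.205 = 288.335.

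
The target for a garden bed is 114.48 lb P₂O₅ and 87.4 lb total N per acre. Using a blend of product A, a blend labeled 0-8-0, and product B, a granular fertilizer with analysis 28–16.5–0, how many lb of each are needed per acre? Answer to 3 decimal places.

With a, b = lb per acre of product A and product B:
P₂O₅: 0.08·a + 0.165·b = 114.48
N: 0·a + 0.28·b = 87.4
Solving simultaneously: a = 787.2054, b = 312.1429.

787.205 lb product A, 312.143 lb product B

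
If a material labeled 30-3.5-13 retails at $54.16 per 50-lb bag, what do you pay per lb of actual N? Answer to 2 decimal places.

N in bag = 50 × 30% = 15 lb.
Cost per lb N = $54.16 / 15 = $3.6107.

$3.61 per lb N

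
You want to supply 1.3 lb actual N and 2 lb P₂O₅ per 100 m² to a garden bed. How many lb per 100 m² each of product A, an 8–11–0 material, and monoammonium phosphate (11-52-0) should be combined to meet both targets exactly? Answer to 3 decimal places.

15.458 lb product A, 0.576 lb monoammonium phosphate

Let a = lb of product A, b = lb of monoammonium phosphate (per 100 m²).
N: 0.08·a + 0.11·b = 1.3
P₂O₅: 0.11·a + 0.52·b = 2
Eliminate a: (row1) − 0.08/0.11·(row2) → -0.268182·b = -0.154545, so b = 0.576271.
Back-substitute: a = (1.3 − 0.11·0.576271) / 0.08 = 15.4576.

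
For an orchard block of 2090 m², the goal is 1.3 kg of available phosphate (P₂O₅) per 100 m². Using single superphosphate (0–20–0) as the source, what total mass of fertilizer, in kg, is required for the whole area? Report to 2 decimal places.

135.85 kg

Product per 100 m² = 1.3 / 20% = 6.5 kg.
Total product = 6.5 × 2090 / 100 = 135.85 kg.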